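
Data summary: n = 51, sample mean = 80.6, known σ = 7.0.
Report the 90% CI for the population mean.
(78.99, 82.21)

z-interval (σ known):
z* = 1.645 for 90% confidence

Margin of error = z* · σ/√n = 1.645 · 7.0/√51 = 1.61

CI: (80.6 - 1.61, 80.6 + 1.61) = (78.99, 82.21)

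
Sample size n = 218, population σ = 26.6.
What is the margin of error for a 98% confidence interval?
Margin of error = 4.19

Margin of error = z* · σ/√n
= 2.326 · 26.6/√218
= 2.326 · 26.6/14.7648
= 4.19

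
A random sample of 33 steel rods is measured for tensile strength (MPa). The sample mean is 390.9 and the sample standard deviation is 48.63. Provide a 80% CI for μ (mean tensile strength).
(379.82, 401.98)

t-interval (σ unknown):
df = n - 1 = 32
t* = 1.309 for 80% confidence

Margin of error = t* · s/√n = 1.309 · 48.63/√33 = 11.08

CI: (379.82, 401.98)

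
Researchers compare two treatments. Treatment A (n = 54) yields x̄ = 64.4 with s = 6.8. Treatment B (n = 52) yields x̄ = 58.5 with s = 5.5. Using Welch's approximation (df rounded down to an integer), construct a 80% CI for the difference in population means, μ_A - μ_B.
(4.35, 7.45)

Difference: x̄₁ - x̄₂ = 5.90
SE = √(s₁²/n₁ + s₂²/n₂) = √(6.8²/54 + 5.5²/52) = 1.1992
df = 101.02 → 101 (Welch–Satterthwaite, rounded down)
t* = 1.290

CI: 5.90 ± 1.290 · 1.1992 = 5.90 ± 1.55 = (4.35, 7.45)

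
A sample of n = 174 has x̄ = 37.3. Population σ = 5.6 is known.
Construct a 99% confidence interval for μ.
(36.21, 38.39)

z-interval (σ known):
z* = 2.576 for 99% confidence

Margin of error = z* · σ/√n = 2.576 · 5.6/√174 = 1.09

CI: (37.3 - 1.09, 37.3 + 1.09) = (36.21, 38.39)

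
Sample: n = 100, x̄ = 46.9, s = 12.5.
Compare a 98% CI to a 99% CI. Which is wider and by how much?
99% CI is wider by 0.65

df = 99
98% CI: t* = 2.365, (43.94, 49.86), width = 2 · t* · s/√n = 5.91
99% CI: t* = 2.626, (43.62, 50.18), width = 2 · t* · s/√n = 6.56

The 99% CI is wider by 6.56 - 5.91 = 0.65.
Higher confidence requires a wider interval.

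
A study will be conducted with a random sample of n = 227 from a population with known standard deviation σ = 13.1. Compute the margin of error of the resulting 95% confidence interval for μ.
Margin of error = 1.70

Margin of error = z* · σ/√n
= 1.960 · 13.1/√227
= 1.960 · 13.1/15.0665
= 1.70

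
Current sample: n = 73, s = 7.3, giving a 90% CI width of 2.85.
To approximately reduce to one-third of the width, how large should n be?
n ≈ 657

CI width ∝ 1/√n
To reduce width by factor 3, need √n to grow by 3 → need 3² = 9 times as many samples.

Current: n = 73, width = 2.85
New: n = 657, width ≈ 0.94

Width reduced by factor of 2.85/0.94 = 3.03.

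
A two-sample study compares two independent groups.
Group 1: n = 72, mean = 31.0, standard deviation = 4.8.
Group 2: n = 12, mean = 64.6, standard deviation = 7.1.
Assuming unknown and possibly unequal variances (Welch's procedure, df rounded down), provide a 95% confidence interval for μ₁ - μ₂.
(-38.23, -28.97)

Difference: x̄₁ - x̄₂ = -33.60
SE = √(s₁²/n₁ + s₂²/n₂) = √(4.8²/72 + 7.1²/12) = 2.1262
df = 12.73 → 12 (Welch–Satterthwaite, rounded down)
t* = 2.179

CI: -33.60 ± 2.179 · 2.1262 = -33.60 ± 4.63 = (-38.23, -28.97)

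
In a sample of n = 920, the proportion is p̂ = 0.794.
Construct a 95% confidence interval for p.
(0.768, 0.820)

Proportion CI:
SE = √(p̂(1-p̂)/n) = √(0.794 · 0.206 / 920) = 0.01333

z* = 1.960
Margin = z* · SE = 1.960 · 0.01333 = 0.0261

CI: 0.794 ± 0.0261 = (0.768, 0.820)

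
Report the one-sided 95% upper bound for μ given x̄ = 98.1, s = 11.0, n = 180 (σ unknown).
μ ≤ 99.46

Upper bound (one-sided):
t* = 1.653 (one-sided for 95%)
Upper bound = x̄ + t* · s/√n = 98.1 + 1.653 · 11.0/√180 = 99.46

We are 95% confident that μ ≤ 99.46.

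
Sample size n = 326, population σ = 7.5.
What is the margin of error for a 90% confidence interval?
Margin of error = 0.68

Margin of error = z* · σ/√n
= 1.645 · 7.5/√326
= 1.645 · 7.5/18.0555
= 0.68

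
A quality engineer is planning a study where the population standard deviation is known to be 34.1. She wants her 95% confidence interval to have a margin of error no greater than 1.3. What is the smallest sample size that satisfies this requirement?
n ≥ 2644

For margin E ≤ 1.3:
n ≥ (z* · σ / E)²
n ≥ (1.960 · 34.1 / 1.3)²
n ≥ 2643.23

Minimum n = 2644 (rounding up)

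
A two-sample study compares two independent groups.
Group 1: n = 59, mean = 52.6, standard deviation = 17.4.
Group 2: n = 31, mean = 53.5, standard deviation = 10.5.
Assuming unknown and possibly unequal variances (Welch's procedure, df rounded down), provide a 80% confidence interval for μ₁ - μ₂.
(-4.71, 2.91)

Difference: x̄₁ - x̄₂ = -0.90
SE = √(s₁²/n₁ + s₂²/n₂) = √(17.4²/59 + 10.5²/31) = 2.9475
df = 86.20 → 86 (Welch–Satterthwaite, rounded down)
t* = 1.291

CI: -0.90 ± 1.291 · 2.9475 = -0.90 ± 3.81 = (-4.71, 2.91)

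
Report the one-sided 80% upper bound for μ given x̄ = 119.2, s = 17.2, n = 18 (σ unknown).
μ ≤ 122.70

Upper bound (one-sided):
t* = 0.863 (one-sided for 80%)
Upper bound = x̄ + t* · s/√n = 119.2 + 0.863 · 17.2/√18 = 122.70

We are 80% confident that μ ≤ 122.70.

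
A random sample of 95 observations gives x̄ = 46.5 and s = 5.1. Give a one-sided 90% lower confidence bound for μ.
μ ≥ 45.82

Lower bound (one-sided):
t* = 1.291 (one-sided for 90%)
Lower bound = x̄ - t* · s/√n = 46.5 - 1.291 · 5.1/√95 = 45.82

We are 90% confident that μ ≥ 45.82.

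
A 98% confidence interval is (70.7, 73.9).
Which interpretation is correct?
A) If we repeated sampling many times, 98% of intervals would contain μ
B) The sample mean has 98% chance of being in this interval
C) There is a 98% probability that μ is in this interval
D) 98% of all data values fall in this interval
A

A) Correct — this is the frequentist long-run coverage interpretation.
B) Wrong — x̄ is observed and sits in the interval by construction.
C) Wrong — μ is fixed; the randomness lives in the interval, not in μ.
D) Wrong — a CI is about the parameter μ, not individual data values.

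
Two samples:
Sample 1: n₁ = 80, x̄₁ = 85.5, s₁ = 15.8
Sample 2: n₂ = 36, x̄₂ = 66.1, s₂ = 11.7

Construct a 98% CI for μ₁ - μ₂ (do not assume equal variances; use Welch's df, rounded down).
(13.17, 25.63)

Difference: x̄₁ - x̄₂ = 19.40
SE = √(s₁²/n₁ + s₂²/n₂) = √(15.8²/80 + 11.7²/36) = 2.6312
df = 89.36 → 89 (Welch–Satterthwaite, rounded down)
t* = 2.369

CI: 19.40 ± 2.369 · 2.6312 = 19.40 ± 6.23 = (13.17, 25.63)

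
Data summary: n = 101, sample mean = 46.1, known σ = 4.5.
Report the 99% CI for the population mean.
(44.95, 47.25)

z-interval (σ known):
z* = 2.576 for 99% confidence

Margin of error = z* · σ/√n = 2.576 · 4.5/√101 = 1.15

CI: (46.1 - 1.15, 46.1 + 1.15) = (44.95, 47.25)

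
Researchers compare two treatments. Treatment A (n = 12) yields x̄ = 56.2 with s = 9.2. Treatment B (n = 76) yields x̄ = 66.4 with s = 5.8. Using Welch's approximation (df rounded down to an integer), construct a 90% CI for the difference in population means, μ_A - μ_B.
(-15.08, -5.32)

Difference: x̄₁ - x̄₂ = -10.20
SE = √(s₁²/n₁ + s₂²/n₂) = √(9.2²/12 + 5.8²/76) = 2.7379
df = 12.42 → 12 (Welch–Satterthwaite, rounded down)
t* = 1.782

CI: -10.20 ± 1.782 · 2.7379 = -10.20 ± 4.88 = (-15.08, -5.32)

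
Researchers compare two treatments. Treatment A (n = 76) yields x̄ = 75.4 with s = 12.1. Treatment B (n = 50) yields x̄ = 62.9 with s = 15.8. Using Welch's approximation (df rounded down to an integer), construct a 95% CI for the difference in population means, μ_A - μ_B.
(7.27, 17.73)

Difference: x̄₁ - x̄₂ = 12.50
SE = √(s₁²/n₁ + s₂²/n₂) = √(12.1²/76 + 15.8²/50) = 2.6304
df = 85.77 → 85 (Welch–Satterthwaite, rounded down)
t* = 1.988

CI: 12.50 ± 1.988 · 2.6304 = 12.50 ± 5.23 = (7.27, 17.73)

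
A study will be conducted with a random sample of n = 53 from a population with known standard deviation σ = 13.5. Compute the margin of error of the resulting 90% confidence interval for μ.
Margin of error = 3.05

Margin of error = z* · σ/√n
= 1.645 · 13.5/√53
= 1.645 · 13.5/7.2801
= 3.05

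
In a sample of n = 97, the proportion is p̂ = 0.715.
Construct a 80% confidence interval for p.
(0.656, 0.774)

Proportion CI:
SE = √(p̂(1-p̂)/n) = √(0.715 · 0.285 / 97) = 0.04583

z* = 1.282
Margin = z* · SE = 1.282 · 0.04583 = 0.0588

CI: 0.715 ± 0.0588 = (0.656, 0.774)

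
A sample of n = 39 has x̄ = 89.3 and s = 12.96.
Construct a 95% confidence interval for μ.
(85.10, 93.50)

t-interval (σ unknown):
df = n - 1 = 38
t* = 2.024 for 95% confidence

Margin of error = t* · s/√n = 2.024 · 12.96/√39 = 4.20

CI: (85.10, 93.50)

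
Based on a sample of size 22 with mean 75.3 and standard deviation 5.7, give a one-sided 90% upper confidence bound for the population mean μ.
μ ≤ 76.91

Upper bound (one-sided):
t* = 1.323 (one-sided for 90%)
Upper bound = x̄ + t* · s/√n = 75.3 + 1.323 · 5.7/√22 = 76.91

We are 90% confident that μ ≤ 76.91.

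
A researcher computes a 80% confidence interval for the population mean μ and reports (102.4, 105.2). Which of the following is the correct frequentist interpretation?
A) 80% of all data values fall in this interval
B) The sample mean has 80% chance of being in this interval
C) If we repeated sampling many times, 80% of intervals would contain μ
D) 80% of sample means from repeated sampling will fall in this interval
C

A) Wrong — a CI is about the parameter μ, not individual data values.
B) Wrong — x̄ is observed and sits in the interval by construction.
C) Correct — this is the frequentist long-run coverage interpretation.
D) Wrong — coverage applies to intervals containing μ, not to future x̄ values.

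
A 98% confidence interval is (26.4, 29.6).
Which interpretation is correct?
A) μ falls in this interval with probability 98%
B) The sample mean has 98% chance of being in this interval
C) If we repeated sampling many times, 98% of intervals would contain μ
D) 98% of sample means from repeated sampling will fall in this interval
C

A) Wrong — μ is fixed; the randomness lives in the interval, not in μ.
B) Wrong — x̄ is observed and sits in the interval by construction.
C) Correct — this is the frequentist long-run coverage interpretation.
D) Wrong — coverage applies to intervals containing μ, not to future x̄ values.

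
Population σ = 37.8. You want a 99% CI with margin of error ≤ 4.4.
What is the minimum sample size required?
n ≥ 490

For margin E ≤ 4.4:
n ≥ (z* · σ / E)²
n ≥ (2.576 · 37.8 / 4.4)²
n ≥ 489.74

Minimum n = 490 (rounding up)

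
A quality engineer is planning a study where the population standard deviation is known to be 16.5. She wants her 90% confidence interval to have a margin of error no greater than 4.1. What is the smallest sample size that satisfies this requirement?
n ≥ 44

For margin E ≤ 4.1:
n ≥ (z* · σ / E)²
n ≥ (1.645 · 16.5 / 4.1)²
n ≥ 43.83

Minimum n = 44 (rounding up)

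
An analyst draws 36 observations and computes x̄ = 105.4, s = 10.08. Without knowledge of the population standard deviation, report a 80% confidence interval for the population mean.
(103.21, 107.59)

t-interval (σ unknown):
df = n - 1 = 35
t* = 1.306 for 80% confidence

Margin of error = t* · s/√n = 1.306 · 10.08/√36 = 2.19

CI: (103.21, 107.59)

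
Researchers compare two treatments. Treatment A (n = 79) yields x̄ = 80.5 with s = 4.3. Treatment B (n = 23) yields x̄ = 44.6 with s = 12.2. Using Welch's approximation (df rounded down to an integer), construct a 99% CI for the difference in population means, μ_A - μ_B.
(28.63, 43.17)

Difference: x̄₁ - x̄₂ = 35.90
SE = √(s₁²/n₁ + s₂²/n₂) = √(4.3²/79 + 12.2²/23) = 2.5895
df = 23.61 → 23 (Welch–Satterthwaite, rounded down)
t* = 2.807

CI: 35.90 ± 2.807 · 2.5895 = 35.90 ± 7.27 = (28.63, 43.17)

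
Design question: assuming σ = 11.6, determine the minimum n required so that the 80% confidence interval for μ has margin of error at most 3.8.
n ≥ 16

For margin E ≤ 3.8:
n ≥ (z* · σ / E)²
n ≥ (1.282 · 11.6 / 3.8)²
n ≥ 15.32

Minimum n = 16 (rounding up)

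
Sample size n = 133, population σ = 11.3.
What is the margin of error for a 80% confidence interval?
Margin of error = 1.26

Margin of error = z* · σ/√n
= 1.282 · 11.3/√133
= 1.282 · 11.3/11.5326
= 1.26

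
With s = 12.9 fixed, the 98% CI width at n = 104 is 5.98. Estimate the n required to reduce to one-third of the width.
n ≈ 936

CI width ∝ 1/√n
To reduce width by factor 3, need √n to grow by 3 → need 3² = 9 times as many samples.

Current: n = 104, width = 5.98
New: n = 936, width ≈ 1.96

Width reduced by factor of 5.98/1.96 = 3.05.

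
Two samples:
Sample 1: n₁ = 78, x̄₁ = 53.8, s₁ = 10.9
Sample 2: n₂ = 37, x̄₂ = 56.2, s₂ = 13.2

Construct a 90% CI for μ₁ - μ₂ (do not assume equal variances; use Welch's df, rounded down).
(-6.57, 1.77)

Difference: x̄₁ - x̄₂ = -2.40
SE = √(s₁²/n₁ + s₂²/n₂) = √(10.9²/78 + 13.2²/37) = 2.4965
df = 60.11 → 60 (Welch–Satterthwaite, rounded down)
t* = 1.671

CI: -2.40 ± 1.671 · 2.4965 = -2.40 ± 4.17 = (-6.57, 1.77)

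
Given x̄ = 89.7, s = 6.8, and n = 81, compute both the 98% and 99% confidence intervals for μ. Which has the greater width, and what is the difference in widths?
99% CI is wider by 0.40

df = 80
98% CI: t* = 2.374, (87.91, 91.49), width = 2 · t* · s/√n = 3.59
99% CI: t* = 2.639, (87.71, 91.69), width = 2 · t* · s/√n = 3.99

The 99% CI is wider by 3.99 - 3.59 = 0.40.
Higher confidence requires a wider interval.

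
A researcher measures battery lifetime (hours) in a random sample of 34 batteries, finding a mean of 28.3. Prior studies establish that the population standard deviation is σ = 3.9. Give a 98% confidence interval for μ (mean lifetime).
(26.74, 29.86)

z-interval (σ known):
z* = 2.326 for 98% confidence

Margin of error = z* · σ/√n = 2.326 · 3.9/√34 = 1.56

CI: (28.3 - 1.56, 28.3 + 1.56) = (26.74, 29.86)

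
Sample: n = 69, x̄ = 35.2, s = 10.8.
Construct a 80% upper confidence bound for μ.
μ ≤ 36.30

Upper bound (one-sided):
t* = 0.847 (one-sided for 80%)
Upper bound = x̄ + t* · s/√n = 35.2 + 0.847 · 10.8/√69 = 36.30

We are 80% confident that μ ≤ 36.30.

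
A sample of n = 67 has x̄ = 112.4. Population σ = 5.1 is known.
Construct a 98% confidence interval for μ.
(110.95, 113.85)

z-interval (σ known):
z* = 2.326 for 98% confidence

Margin of error = z* · σ/√n = 2.326 · 5.1/√67 = 1.45

CI: (112.4 - 1.45, 112.4 + 1.45) = (110.95, 113.85)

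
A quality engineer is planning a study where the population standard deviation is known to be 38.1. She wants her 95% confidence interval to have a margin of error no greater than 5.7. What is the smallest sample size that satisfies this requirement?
n ≥ 172

For margin E ≤ 5.7:
n ≥ (z* · σ / E)²
n ≥ (1.960 · 38.1 / 5.7)²
n ≥ 171.64

Minimum n = 172 (rounding up)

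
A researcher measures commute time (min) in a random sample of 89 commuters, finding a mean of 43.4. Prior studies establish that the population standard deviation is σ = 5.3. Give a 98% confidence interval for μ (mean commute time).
(42.09, 44.71)

z-interval (σ known):
z* = 2.326 for 98% confidence

Margin of error = z* · σ/√n = 2.326 · 5.3/√89 = 1.31

CI: (43.4 - 1.31, 43.4 + 1.31) = (42.09, 44.71)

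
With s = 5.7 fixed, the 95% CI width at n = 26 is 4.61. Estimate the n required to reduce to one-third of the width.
n ≈ 234

CI width ∝ 1/√n
To reduce width by factor 3, need √n to grow by 3 → need 3² = 9 times as many samples.

Current: n = 26, width = 4.61
New: n = 234, width ≈ 1.47

Width reduced by factor of 4.61/1.47 = 3.14.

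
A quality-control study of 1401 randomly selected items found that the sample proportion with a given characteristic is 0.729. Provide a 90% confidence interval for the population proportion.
(0.709, 0.749)

Proportion CI:
SE = √(p̂(1-p̂)/n) = √(0.729 · 0.271 / 1401) = 0.01187

z* = 1.645
Margin = z* · SE = 1.645 · 0.01187 = 0.0195

CI: 0.729 ± 0.0195 = (0.709, 0.749)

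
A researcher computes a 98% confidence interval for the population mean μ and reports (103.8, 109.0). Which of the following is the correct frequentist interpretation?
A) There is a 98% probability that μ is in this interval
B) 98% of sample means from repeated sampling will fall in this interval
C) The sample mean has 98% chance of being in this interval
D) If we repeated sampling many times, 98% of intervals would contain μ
D

A) Wrong — μ is fixed; the randomness lives in the interval, not in μ.
B) Wrong — coverage applies to intervals containing μ, not to future x̄ values.
C) Wrong — x̄ is observed and sits in the interval by construction.
D) Correct — this is the frequentist long-run coverage interpretation.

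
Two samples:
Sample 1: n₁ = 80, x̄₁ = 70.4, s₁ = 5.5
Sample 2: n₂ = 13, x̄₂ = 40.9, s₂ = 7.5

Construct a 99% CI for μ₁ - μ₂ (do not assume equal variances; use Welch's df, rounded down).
(23.04, 35.96)

Difference: x̄₁ - x̄₂ = 29.50
SE = √(s₁²/n₁ + s₂²/n₂) = √(5.5²/80 + 7.5²/13) = 2.1691
df = 14.17 → 14 (Welch–Satterthwaite, rounded down)
t* = 2.977

CI: 29.50 ± 2.977 · 2.1691 = 29.50 ± 6.46 = (23.04, 35.96)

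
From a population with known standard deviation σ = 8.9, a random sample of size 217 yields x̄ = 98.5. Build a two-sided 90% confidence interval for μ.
(97.51, 99.49)

z-interval (σ known):
z* = 1.645 for 90% confidence

Margin of error = z* · σ/√n = 1.645 · 8.9/√217 = 0.99

CI: (98.5 - 0.99, 98.5 + 0.99) = (97.51, 99.49)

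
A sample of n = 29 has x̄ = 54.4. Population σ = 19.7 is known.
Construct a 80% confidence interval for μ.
(49.71, 59.09)

z-interval (σ known):
z* = 1.282 for 80% confidence

Margin of error = z* · σ/√n = 1.282 · 19.7/√29 = 4.69

CI: (54.4 - 4.69, 54.4 + 4.69) = (49.71, 59.09)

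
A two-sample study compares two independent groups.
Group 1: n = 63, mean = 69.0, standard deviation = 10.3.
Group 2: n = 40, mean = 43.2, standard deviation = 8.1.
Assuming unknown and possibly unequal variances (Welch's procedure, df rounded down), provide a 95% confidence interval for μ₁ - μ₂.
(22.18, 29.42)

Difference: x̄₁ - x̄₂ = 25.80
SE = √(s₁²/n₁ + s₂²/n₂) = √(10.3²/63 + 8.1²/40) = 1.8232
df = 96.32 → 96 (Welch–Satterthwaite, rounded down)
t* = 1.985

CI: 25.80 ± 1.985 · 1.8232 = 25.80 ± 3.62 = (22.18, 29.42)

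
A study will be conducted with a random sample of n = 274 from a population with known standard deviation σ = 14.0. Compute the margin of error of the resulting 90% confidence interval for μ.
Margin of error = 1.39

Margin of error = z* · σ/√n
= 1.645 · 14.0/√274
= 1.645 · 14.0/16.5529
= 1.39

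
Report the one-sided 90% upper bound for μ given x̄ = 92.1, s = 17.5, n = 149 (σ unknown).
μ ≤ 93.95

Upper bound (one-sided):
t* = 1.287 (one-sided for 90%)
Upper bound = x̄ + t* · s/√n = 92.1 + 1.287 · 17.5/√149 = 93.95

We are 90% confident that μ ≤ 93.95.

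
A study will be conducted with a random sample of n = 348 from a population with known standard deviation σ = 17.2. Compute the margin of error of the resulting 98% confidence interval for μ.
Margin of error = 2.14

Margin of error = z* · σ/√n
= 2.326 · 17.2/√348
= 2.326 · 17.2/18.6548
= 2.14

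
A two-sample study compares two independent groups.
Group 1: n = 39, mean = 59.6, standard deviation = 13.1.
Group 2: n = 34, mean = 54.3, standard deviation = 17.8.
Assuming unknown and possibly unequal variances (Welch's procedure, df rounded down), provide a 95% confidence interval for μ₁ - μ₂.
(-2.11, 12.71)

Difference: x̄₁ - x̄₂ = 5.30
SE = √(s₁²/n₁ + s₂²/n₂) = √(13.1²/39 + 17.8²/34) = 3.7039
df = 59.92 → 59 (Welch–Satterthwaite, rounded down)
t* = 2.001

CI: 5.30 ± 2.001 · 3.7039 = 5.30 ± 7.41 = (-2.11, 12.71)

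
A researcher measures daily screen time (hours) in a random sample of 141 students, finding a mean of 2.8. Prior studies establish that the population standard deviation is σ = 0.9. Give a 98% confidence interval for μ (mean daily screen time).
(2.62, 2.98)

z-interval (σ known):
z* = 2.326 for 98% confidence

Margin of error = z* · σ/√n = 2.326 · 0.9/√141 = 0.18

CI: (2.8 - 0.18, 2.8 + 0.18) = (2.62, 2.98)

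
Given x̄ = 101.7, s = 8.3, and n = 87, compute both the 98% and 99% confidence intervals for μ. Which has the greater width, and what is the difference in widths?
99% CI is wider by 0.47

df = 86
98% CI: t* = 2.370, (99.59, 103.81), width = 2 · t* · s/√n = 4.22
99% CI: t* = 2.634, (99.36, 104.04), width = 2 · t* · s/√n = 4.69

The 99% CI is wider by 4.69 - 4.22 = 0.47.
Higher confidence requires a wider interval.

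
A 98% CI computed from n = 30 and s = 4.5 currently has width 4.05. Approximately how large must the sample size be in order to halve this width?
n ≈ 120

CI width ∝ 1/√n
To reduce width by factor 2, need √n to grow by 2 → need 2² = 4 times as many samples.

Current: n = 30, width = 4.05
New: n = 120, width ≈ 1.94

Width reduced by factor of 4.05/1.94 = 2.09.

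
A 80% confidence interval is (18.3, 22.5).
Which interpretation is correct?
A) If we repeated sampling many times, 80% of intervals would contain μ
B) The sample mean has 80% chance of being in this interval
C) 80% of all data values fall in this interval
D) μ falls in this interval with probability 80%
A

A) Correct — this is the frequentist long-run coverage interpretation.
B) Wrong — x̄ is observed and sits in the interval by construction.
C) Wrong — a CI is about the parameter μ, not individual data values.
D) Wrong — μ is fixed; the randomness lives in the interval, not in μ.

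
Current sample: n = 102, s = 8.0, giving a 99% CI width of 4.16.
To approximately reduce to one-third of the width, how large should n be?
n ≈ 918

CI width ∝ 1/√n
To reduce width by factor 3, need √n to grow by 3 → need 3² = 9 times as many samples.

Current: n = 102, width = 4.16
New: n = 918, width ≈ 1.36

Width reduced by factor of 4.16/1.36 = 3.06.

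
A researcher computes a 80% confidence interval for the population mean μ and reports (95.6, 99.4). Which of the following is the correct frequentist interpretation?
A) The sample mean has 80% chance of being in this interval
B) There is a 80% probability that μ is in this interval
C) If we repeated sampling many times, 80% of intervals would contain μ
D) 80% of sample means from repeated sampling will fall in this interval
C

A) Wrong — x̄ is observed and sits in the interval by construction.
B) Wrong — μ is fixed; the randomness lives in the interval, not in μ.
C) Correct — this is the frequentist long-run coverage interpretation.
D) Wrong — coverage applies to intervals containing μ, not to future x̄ values.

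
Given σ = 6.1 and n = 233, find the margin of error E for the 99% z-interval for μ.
Margin of error = 1.03

Margin of error = z* · σ/√n
= 2.576 · 6.1/√233
= 2.576 · 6.1/15.2643
= 1.03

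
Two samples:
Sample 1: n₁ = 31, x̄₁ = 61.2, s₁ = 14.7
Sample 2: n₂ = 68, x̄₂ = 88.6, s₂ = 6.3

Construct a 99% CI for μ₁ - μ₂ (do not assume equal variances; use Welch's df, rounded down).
(-34.89, -19.91)

Difference: x̄₁ - x̄₂ = -27.40
SE = √(s₁²/n₁ + s₂²/n₂) = √(14.7²/31 + 6.3²/68) = 2.7485
df = 35.12 → 35 (Welch–Satterthwaite, rounded down)
t* = 2.724

CI: -27.40 ± 2.724 · 2.7485 = -27.40 ± 7.49 = (-34.89, -19.91)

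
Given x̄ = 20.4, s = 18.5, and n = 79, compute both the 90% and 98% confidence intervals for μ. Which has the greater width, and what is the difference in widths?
98% CI is wider by 2.96

df = 78
90% CI: t* = 1.665, (16.93, 23.87), width = 2 · t* · s/√n = 6.93
98% CI: t* = 2.375, (15.46, 25.34), width = 2 · t* · s/√n = 9.89

The 98% CI is wider by 9.89 - 6.93 = 2.96.
Higher confidence requires a wider interval.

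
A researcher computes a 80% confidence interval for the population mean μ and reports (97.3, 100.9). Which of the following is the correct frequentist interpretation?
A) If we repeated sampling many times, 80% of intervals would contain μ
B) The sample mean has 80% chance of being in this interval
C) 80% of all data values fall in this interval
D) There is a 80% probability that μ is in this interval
A

A) Correct — this is the frequentist long-run coverage interpretation.
B) Wrong — x̄ is observed and sits in the interval by construction.
C) Wrong — a CI is about the parameter μ, not individual data values.
D) Wrong — μ is fixed; the randomness lives in the interval, not in μ.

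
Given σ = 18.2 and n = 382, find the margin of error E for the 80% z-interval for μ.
Margin of error = 1.19

Margin of error = z* · σ/√n
= 1.282 · 18.2/√382
= 1.282 · 18.2/19.5448
= 1.19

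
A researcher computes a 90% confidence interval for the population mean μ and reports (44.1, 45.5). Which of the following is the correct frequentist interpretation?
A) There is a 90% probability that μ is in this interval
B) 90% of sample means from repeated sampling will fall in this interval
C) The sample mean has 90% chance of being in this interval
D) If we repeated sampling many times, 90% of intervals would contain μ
D

A) Wrong — μ is fixed; the randomness lives in the interval, not in μ.
B) Wrong — coverage applies to intervals containing μ, not to future x̄ values.
C) Wrong — x̄ is observed and sits in the interval by construction.
D) Correct — this is the frequentist long-run coverage interpretation.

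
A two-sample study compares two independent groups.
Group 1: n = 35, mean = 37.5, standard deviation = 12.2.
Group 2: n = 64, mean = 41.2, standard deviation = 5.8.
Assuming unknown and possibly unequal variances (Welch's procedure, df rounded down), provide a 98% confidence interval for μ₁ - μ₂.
(-8.99, 1.59)

Difference: x̄₁ - x̄₂ = -3.70
SE = √(s₁²/n₁ + s₂²/n₂) = √(12.2²/35 + 5.8²/64) = 2.1859
df = 42.57 → 42 (Welch–Satterthwaite, rounded down)
t* = 2.418

CI: -3.70 ± 2.418 · 2.1859 = -3.70 ± 5.29 = (-8.99, 1.59)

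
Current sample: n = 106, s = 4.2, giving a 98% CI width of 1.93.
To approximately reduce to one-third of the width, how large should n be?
n ≈ 954

CI width ∝ 1/√n
To reduce width by factor 3, need √n to grow by 3 → need 3² = 9 times as many samples.

Current: n = 106, width = 1.93
New: n = 954, width ≈ 0.63

Width reduced by factor of 1.93/0.63 = 3.06.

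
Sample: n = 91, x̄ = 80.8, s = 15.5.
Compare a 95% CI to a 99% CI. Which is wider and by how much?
99% CI is wider by 2.09

df = 90
95% CI: t* = 1.987, (77.57, 84.03), width = 2 · t* · s/√n = 6.46
99% CI: t* = 2.632, (76.52, 85.08), width = 2 · t* · s/√n = 8.55

The 99% CI is wider by 8.55 - 6.46 = 2.09.
Higher confidence requires a wider interval.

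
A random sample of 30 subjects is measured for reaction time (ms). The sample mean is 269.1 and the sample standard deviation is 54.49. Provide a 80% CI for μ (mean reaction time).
(256.06, 282.14)

t-interval (σ unknown):
df = n - 1 = 29
t* = 1.311 for 80% confidence

Margin of error = t* · s/√n = 1.311 · 54.49/√30 = 13.04

CI: (256.06, 282.14)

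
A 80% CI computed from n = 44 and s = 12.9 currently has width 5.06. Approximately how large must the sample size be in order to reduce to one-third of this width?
n ≈ 396

CI width ∝ 1/√n
To reduce width by factor 3, need √n to grow by 3 → need 3² = 9 times as many samples.

Current: n = 44, width = 5.06
New: n = 396, width ≈ 1.66

Width reduced by factor of 5.06/1.66 = 3.05.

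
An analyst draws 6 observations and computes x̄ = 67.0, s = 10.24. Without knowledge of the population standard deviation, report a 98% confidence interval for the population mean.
(52.93, 81.07)

t-interval (σ unknown):
df = n - 1 = 5
t* = 3.365 for 98% confidence

Margin of error = t* · s/√n = 3.365 · 10.24/√6 = 14.07

CI: (52.93, 81.07)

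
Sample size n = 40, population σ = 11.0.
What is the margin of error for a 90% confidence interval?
Margin of error = 2.86

Margin of error = z* · σ/√n
= 1.645 · 11.0/√40
= 1.645 · 11.0/6.3246
= 2.86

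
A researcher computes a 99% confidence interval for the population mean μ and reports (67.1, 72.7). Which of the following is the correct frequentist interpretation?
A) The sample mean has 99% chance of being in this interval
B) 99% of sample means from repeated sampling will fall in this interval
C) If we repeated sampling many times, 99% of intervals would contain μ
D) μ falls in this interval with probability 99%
C

A) Wrong — x̄ is observed and sits in the interval by construction.
B) Wrong — coverage applies to intervals containing μ, not to future x̄ values.
C) Correct — this is the frequentist long-run coverage interpretation.
D) Wrong — μ is fixed; the randomness lives in the interval, not in μ.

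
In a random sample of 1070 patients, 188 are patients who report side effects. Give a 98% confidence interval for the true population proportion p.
(0.149, 0.203)

Proportion CI:
p̂ = 188/1070 = 0.17570
SE = √(p̂(1-p̂)/n) = √(0.17570 · 0.82430 / 1070) = 0.01163

z* = 2.326
Margin = z* · SE = 2.326 · 0.01163 = 0.0271

CI: 0.17570 ± 0.0271 = (0.149, 0.203)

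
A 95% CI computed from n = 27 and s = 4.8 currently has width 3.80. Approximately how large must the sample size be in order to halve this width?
n ≈ 108

CI width ∝ 1/√n
To reduce width by factor 2, need √n to grow by 2 → need 2² = 4 times as many samples.

Current: n = 27, width = 3.80
New: n = 108, width ≈ 1.83

Width reduced by factor of 3.80/1.83 = 2.08.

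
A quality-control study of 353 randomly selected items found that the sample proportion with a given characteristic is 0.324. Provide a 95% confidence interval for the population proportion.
(0.275, 0.373)

Proportion CI:
SE = √(p̂(1-p̂)/n) = √(0.324 · 0.676 / 353) = 0.02491

z* = 1.960
Margin = z* · SE = 1.960 · 0.02491 = 0.0488

CI: 0.324 ± 0.0488 = (0.275, 0.373)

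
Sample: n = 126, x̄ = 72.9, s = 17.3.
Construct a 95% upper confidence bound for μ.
μ ≤ 75.45

Upper bound (one-sided):
t* = 1.657 (one-sided for 95%)
Upper bound = x̄ + t* · s/√n = 72.9 + 1.657 · 17.3/√126 = 75.45

We are 95% confident that μ ≤ 75.45.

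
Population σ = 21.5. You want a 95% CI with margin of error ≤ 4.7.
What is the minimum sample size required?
n ≥ 81

For margin E ≤ 4.7:
n ≥ (z* · σ / E)²
n ≥ (1.960 · 21.5 / 4.7)²
n ≥ 80.39

Minimum n = 81 (rounding up)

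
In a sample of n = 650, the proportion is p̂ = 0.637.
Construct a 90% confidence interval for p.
(0.606, 0.668)

Proportion CI:
SE = √(p̂(1-p̂)/n) = √(0.637 · 0.363 / 650) = 0.01886

z* = 1.645
Margin = z* · SE = 1.645 · 0.01886 = 0.0310

CI: 0.637 ± 0.0310 = (0.606, 0.668)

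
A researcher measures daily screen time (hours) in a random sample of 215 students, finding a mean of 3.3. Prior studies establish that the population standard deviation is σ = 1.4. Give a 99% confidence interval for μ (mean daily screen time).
(3.05, 3.55)

z-interval (σ known):
z* = 2.576 for 99% confidence

Margin of error = z* · σ/√n = 2.576 · 1.4/√215 = 0.25

CI: (3.3 - 0.25, 3.3 + 0.25) = (3.05, 3.55)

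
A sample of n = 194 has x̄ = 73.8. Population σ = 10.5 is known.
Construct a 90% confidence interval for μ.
(72.56, 75.04)

z-interval (σ known):
z* = 1.645 for 90% confidence

Margin of error = z* · σ/√n = 1.645 · 10.5/√194 = 1.24

CI: (73.8 - 1.24, 73.8 + 1.24) = (72.56, 75.04)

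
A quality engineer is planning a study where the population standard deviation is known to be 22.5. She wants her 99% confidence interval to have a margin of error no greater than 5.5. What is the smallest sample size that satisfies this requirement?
n ≥ 112

For margin E ≤ 5.5:
n ≥ (z* · σ / E)²
n ≥ (2.576 · 22.5 / 5.5)²
n ≥ 111.05

Minimum n = 112 (rounding up)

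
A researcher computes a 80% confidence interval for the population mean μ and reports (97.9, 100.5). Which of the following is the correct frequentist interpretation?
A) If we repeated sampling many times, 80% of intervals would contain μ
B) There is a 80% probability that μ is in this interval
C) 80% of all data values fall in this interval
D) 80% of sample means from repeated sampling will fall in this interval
A

A) Correct — this is the frequentist long-run coverage interpretation.
B) Wrong — μ is fixed; the randomness lives in the interval, not in μ.
C) Wrong — a CI is about the parameter μ, not individual data values.
D) Wrong — coverage applies to intervals containing μ, not to future x̄ values.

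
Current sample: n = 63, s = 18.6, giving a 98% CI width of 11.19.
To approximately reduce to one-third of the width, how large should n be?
n ≈ 567

CI width ∝ 1/√n
To reduce width by factor 3, need √n to grow by 3 → need 3² = 9 times as many samples.

Current: n = 63, width = 11.19
New: n = 567, width ≈ 3.64

Width reduced by factor of 11.19/3.64 = 3.07.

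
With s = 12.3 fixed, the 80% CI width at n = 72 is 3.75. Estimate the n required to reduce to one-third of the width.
n ≈ 648

CI width ∝ 1/√n
To reduce width by factor 3, need √n to grow by 3 → need 3² = 9 times as many samples.

Current: n = 72, width = 3.75
New: n = 648, width ≈ 1.24

Width reduced by factor of 3.75/1.24 = 3.02.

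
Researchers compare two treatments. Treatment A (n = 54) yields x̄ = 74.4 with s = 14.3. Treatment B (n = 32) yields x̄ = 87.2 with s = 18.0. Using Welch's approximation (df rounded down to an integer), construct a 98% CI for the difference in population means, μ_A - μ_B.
(-21.74, -3.86)

Difference: x̄₁ - x̄₂ = -12.80
SE = √(s₁²/n₁ + s₂²/n₂) = √(14.3²/54 + 18.0²/32) = 3.7299
df = 54.10 → 54 (Welch–Satterthwaite, rounded down)
t* = 2.397

CI: -12.80 ± 2.397 · 3.7299 = -12.80 ± 8.94 = (-21.74, -3.86)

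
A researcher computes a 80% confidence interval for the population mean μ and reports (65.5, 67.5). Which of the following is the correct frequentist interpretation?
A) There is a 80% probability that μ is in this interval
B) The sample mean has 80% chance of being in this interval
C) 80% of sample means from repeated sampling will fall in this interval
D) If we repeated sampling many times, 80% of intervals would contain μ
D

A) Wrong — μ is fixed; the randomness lives in the interval, not in μ.
B) Wrong — x̄ is observed and sits in the interval by construction.
C) Wrong — coverage applies to intervals containing μ, not to future x̄ values.
D) Correct — this is the frequentist long-run coverage interpretation.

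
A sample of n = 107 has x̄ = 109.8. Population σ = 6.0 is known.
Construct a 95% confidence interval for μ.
(108.66, 110.94)

z-interval (σ known):
z* = 1.960 for 95% confidence

Margin of error = z* · σ/√n = 1.960 · 6.0/√107 = 1.14

CI: (109.8 - 1.14, 109.8 + 1.14) = (108.66, 110.94)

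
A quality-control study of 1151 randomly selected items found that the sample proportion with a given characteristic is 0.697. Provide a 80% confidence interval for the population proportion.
(0.680, 0.714)

Proportion CI:
SE = √(p̂(1-p̂)/n) = √(0.697 · 0.303 / 1151) = 0.01355

z* = 1.282
Margin = z* · SE = 1.282 · 0.01355 = 0.0174

CI: 0.697 ± 0.0174 = (0.680, 0.714)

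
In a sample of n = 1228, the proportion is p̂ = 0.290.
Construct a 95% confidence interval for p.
(0.265, 0.315)

Proportion CI:
SE = √(p̂(1-p̂)/n) = √(0.290 · 0.710 / 1228) = 0.01295

z* = 1.960
Margin = z* · SE = 1.960 · 0.01295 = 0.0254

CI: 0.290 ± 0.0254 = (0.265, 0.315)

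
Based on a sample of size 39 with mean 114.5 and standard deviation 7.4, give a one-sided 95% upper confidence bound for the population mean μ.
μ ≤ 116.50

Upper bound (one-sided):
t* = 1.686 (one-sided for 95%)
Upper bound = x̄ + t* · s/√n = 114.5 + 1.686 · 7.4/√39 = 116.50

We are 95% confident that μ ≤ 116.50.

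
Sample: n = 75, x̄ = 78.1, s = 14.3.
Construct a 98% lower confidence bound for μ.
μ ≥ 74.65

Lower bound (one-sided):
t* = 2.091 (one-sided for 98%)
Lower bound = x̄ - t* · s/√n = 78.1 - 2.091 · 14.3/√75 = 74.65

We are 98% confident that μ ≥ 74.65.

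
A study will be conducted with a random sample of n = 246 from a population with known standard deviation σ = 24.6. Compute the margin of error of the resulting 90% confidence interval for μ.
Margin of error = 2.58

Margin of error = z* · σ/√n
= 1.645 · 24.6/√246
= 1.645 · 24.6/15.6844
= 2.58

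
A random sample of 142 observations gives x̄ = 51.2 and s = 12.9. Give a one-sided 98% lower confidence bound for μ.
μ ≥ 48.96

Lower bound (one-sided):
t* = 2.073 (one-sided for 98%)
Lower bound = x̄ - t* · s/√n = 51.2 - 2.073 · 12.9/√142 = 48.96

We are 98% confident that μ ≥ 48.96.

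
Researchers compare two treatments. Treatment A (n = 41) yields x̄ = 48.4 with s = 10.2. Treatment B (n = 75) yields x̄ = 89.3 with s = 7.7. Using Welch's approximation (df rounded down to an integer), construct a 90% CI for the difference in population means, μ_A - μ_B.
(-43.94, -37.86)

Difference: x̄₁ - x̄₂ = -40.90
SE = √(s₁²/n₁ + s₂²/n₂) = √(10.2²/41 + 7.7²/75) = 1.8243
df = 65.38 → 65 (Welch–Satterthwaite, rounded down)
t* = 1.669

CI: -40.90 ± 1.669 · 1.8243 = -40.90 ± 3.04 = (-43.94, -37.86)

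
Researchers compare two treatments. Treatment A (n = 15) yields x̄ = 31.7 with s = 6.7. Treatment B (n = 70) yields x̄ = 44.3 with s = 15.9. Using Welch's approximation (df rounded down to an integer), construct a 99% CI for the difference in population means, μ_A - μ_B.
(-19.47, -5.73)

Difference: x̄₁ - x̄₂ = -12.60
SE = √(s₁²/n₁ + s₂²/n₂) = √(6.7²/15 + 15.9²/70) = 2.5699
df = 52.63 → 52 (Welch–Satterthwaite, rounded down)
t* = 2.674

CI: -12.60 ± 2.674 · 2.5699 = -12.60 ± 6.87 = (-19.47, -5.73)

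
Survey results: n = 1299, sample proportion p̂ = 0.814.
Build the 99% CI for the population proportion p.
(0.786, 0.842)

Proportion CI:
SE = √(p̂(1-p̂)/n) = √(0.814 · 0.186 / 1299) = 0.01080

z* = 2.576
Margin = z* · SE = 2.576 · 0.01080 = 0.0278

CI: 0.814 ± 0.0278 = (0.786, 0.842)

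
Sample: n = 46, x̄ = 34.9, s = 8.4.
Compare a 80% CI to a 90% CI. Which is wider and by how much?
90% CI is wider by 0.94

df = 45
80% CI: t* = 1.301, (33.29, 36.51), width = 2 · t* · s/√n = 3.22
90% CI: t* = 1.679, (32.82, 36.98), width = 2 · t* · s/√n = 4.16

The 90% CI is wider by 4.16 - 3.22 = 0.94.
Higher confidence requires a wider interval.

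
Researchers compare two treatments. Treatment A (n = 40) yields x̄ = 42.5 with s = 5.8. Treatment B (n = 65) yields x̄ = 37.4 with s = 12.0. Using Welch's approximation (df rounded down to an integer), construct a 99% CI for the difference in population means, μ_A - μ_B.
(0.51, 9.69)

Difference: x̄₁ - x̄₂ = 5.10
SE = √(s₁²/n₁ + s₂²/n₂) = √(5.8²/40 + 12.0²/65) = 1.7483
df = 98.52 → 98 (Welch–Satterthwaite, rounded down)
t* = 2.627

CI: 5.10 ± 2.627 · 1.7483 = 5.10 ± 4.59 = (0.51, 9.69)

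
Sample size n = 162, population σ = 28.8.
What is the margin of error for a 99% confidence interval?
Margin of error = 5.83

Margin of error = z* · σ/√n
= 2.576 · 28.8/√162
= 2.576 · 28.8/12.7279
= 5.83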